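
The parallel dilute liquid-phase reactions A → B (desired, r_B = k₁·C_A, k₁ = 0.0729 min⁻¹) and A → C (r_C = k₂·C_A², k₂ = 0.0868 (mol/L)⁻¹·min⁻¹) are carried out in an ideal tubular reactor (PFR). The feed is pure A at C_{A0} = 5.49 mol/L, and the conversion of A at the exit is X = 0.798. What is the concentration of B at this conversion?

C_A = C_{A0}(1−X) = 1.109 mol/L.
Along a PFR/batch, dC_B/dC_A = −r_B/(r_B+r_C) = −k₁/(k₁+k₂·C_A).
Integrating from C_{A0} to C_A: C_B = (0.0729/0.0868)·ln[(0.0729+0.0868·5.49)/(0.0729+0.0868·1.11)] = 0.8399·ln(0.5494/0.1692) = 0.9894 mol/L.

0.989 mol/L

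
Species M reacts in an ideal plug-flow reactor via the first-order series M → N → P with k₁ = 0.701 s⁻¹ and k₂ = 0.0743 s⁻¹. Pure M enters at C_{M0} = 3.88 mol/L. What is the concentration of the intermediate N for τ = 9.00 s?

2.22 mol/L

Solving the coupled first-order balances gives C_N(τ) = [k₁/(k₂−k₁)]·C_{M0}·(e^(−k₁τ) − e^(−k₂τ)).
e^(−k₁τ) = e^(−0.701×9.00) = e^(−6.309) = 0.001820; e^(−k₂τ) = e^(−0.6687) = 0.5124.
C_N = 0.701×3.88/(0.0743−0.701) × (0.001820−0.5124) = (-4.340)×(-0.5106) = 2.216 mol/L.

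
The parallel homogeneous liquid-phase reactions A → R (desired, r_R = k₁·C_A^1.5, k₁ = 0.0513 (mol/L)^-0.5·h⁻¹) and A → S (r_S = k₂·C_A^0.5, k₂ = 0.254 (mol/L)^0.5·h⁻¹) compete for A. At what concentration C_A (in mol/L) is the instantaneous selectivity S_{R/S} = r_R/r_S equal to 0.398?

1.97 mol/L

S_{R/S} = (k₁/k₂)·C_A ⇒ C_A = S·k₂/k₁.
= 0.398×0.254/0.0513 = 1.97 mol/L.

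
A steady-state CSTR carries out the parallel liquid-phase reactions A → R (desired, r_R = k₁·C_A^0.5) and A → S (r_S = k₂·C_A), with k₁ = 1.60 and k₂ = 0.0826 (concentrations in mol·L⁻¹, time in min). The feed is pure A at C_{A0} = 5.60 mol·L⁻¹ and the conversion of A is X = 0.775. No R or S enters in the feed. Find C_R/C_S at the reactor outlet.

Exit C_A = C_{A0}(1−X) = 5.60×0.225 = 1.260 mol·L⁻¹.
In a CSTR the entire volume is at exit conditions, so r_R = 1.60×1.260^0.5 = 1.796 and r_S = 0.0826×1.260 = 0.1041.
Overall selectivity = C_R/C_S = r_Rτ/(r_Sτ) = r_R/r_S = 17.3.

17.3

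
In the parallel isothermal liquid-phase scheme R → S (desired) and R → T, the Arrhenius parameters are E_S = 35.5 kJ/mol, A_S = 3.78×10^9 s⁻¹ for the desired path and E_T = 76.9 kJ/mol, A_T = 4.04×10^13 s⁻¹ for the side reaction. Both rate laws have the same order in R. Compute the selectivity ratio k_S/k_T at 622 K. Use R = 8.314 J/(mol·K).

Since both paths have the same order in R, the concentration cancels and S_{S/T} = k_S/k_T = (A_S/A_T)·exp[(E_T−E_S)/(RT)].
(E_T−E_S)/(RT) = (76.9−35.5)×10³/(8.314×622) = 41400/5171 = 8.006.
k_S/k_T = (3.78×10^9/4.04×10^13)·exp(8.006) = 9.356×10^-5 × 2998 = 0.281.
Since E_S < E_T, lowering the temperature improves selectivity toward S.

0.281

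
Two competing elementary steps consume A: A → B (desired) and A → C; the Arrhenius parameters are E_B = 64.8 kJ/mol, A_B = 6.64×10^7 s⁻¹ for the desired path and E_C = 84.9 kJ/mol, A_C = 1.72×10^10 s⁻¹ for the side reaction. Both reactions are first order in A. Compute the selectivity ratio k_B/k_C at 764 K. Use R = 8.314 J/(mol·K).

k_B/k_C = (A_B/A_C)·exp[−(E_B−E_C)/(RT)] = (A_B/A_C)·exp[(E_C−E_B)/(RT)].
(E_C−E_B)/(RT) = (84.9−64.8)×10³/(8.314×764) = 20100/6352 = 3.164.
k_B/k_C = (6.64×10^7/1.72×10^10)·exp(3.164) = 0.003860 × 23.67 = 0.0914.

0.0914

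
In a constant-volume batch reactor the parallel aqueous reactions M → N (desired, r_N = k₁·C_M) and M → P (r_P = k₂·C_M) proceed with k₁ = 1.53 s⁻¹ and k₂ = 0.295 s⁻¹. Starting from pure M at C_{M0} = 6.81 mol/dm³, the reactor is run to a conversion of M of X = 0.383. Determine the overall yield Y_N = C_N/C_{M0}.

0.321

C_M = C_{M0}(1−X) = 4.202 mol/dm³.
Both paths are first order in M, so the instantaneous fraction to N is constant: dC_N/d(−C_M) = k₁/(k₁+k₂) = 0.8384.
C_N = 0.8384·(C_{M0}−C_M) = 0.8384×2.608 = 2.19 mol/dm³.
Y_N = C_N/C_{M0} = 2.187/6.81 = 0.321.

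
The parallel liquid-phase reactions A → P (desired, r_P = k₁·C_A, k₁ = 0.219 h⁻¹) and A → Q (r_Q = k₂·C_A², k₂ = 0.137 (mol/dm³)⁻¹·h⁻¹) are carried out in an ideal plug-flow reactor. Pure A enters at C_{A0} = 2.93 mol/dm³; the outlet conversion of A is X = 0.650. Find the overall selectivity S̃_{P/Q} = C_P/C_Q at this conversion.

0.845

C_A = C_{A0}(1−X) = 1.026 mol/dm³.
Along a PFR/batch, dC_P/dC_A = −r_P/(r_P+r_Q) = −k₁/(k₁+k₂·C_A).
Integrating from C_{A0} to C_A: C_P = (0.219/0.137)·ln[(0.219+0.137·2.93)/(0.219+0.137·1.03)] = 1.599·ln(0.6204/0.3595) = 0.8723 mol/dm³.
C_Q = (C_{A0}−C_A)−C_P = 1.032 mol/dm³; S̃_{P/Q} = 0.8723/1.032 = 0.845.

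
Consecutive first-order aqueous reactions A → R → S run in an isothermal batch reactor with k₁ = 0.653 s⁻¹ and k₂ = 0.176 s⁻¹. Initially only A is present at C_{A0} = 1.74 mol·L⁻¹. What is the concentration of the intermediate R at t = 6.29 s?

The intermediate concentration in a first-order A→B→C sequence is C_R = k₁C_{A0}(e^(−k₁t) − e^(−k₂t))/(k₂−k₁).
e^(−k₁t) = e^(−0.653×6.29) = e^(−4.107) = 0.01645; e^(−k₂t) = e^(−1.107) = 0.3305.
C_R = 0.653×1.74/(0.176−0.653) × (0.01645−0.3305) = (-2.382)×(-0.3141) = 0.7482 mol·L⁻¹.

0.748 mol·L⁻¹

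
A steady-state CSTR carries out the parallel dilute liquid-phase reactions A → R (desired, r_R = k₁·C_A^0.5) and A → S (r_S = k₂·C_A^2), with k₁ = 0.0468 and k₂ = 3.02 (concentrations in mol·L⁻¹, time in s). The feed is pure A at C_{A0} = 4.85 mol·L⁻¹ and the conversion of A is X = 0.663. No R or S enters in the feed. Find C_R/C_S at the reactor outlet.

0.00742

Exit C_A = C_{A0}(1−X) = 4.85×0.337 = 1.634 mol·L⁻¹.
A CSTR operates uniformly at the exit composition, giving r_R = 0.05983 and r_S = 8.068 (each k·C_A^n at C_A = 1.634).
Overall selectivity = C_R/C_S = r_Rτ/(r_Sτ) = r_R/r_S = 0.00742.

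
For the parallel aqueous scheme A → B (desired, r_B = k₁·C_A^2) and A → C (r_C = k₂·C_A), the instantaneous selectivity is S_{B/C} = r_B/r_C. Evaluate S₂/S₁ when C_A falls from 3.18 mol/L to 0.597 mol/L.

S_{B/C} = (k₁/k₂)·C_A, so S₂/S₁ = (C_{A,2}/C_{A,1}).
= 0.597/3.18 = 0.188.
Selectivity toward B falls as C_A falls — high-concentration operation is favoured.

0.188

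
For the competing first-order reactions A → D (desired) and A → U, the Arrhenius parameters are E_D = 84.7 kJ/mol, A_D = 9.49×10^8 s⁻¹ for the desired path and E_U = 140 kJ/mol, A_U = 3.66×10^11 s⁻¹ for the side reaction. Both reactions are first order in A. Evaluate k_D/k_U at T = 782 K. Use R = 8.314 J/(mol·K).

k_D/k_U = (A_D/A_U)·exp[−(E_D−E_U)/(RT)] = (A_D/A_U)·exp[(E_U−E_D)/(RT)].
(E_U−E_D)/(RT) = (140−84.7)×10³/(8.314×782) = 55300/6502 = 8.506.
k_D/k_U = (9.49×10^8/3.66×10^11)·exp(8.506) = 0.002593 × 4943 = 12.8.

12.8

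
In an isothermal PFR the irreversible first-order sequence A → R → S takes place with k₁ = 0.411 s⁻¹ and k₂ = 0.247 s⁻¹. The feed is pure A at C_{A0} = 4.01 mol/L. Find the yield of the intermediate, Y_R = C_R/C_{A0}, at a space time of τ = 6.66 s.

For first-order series with pure A initially, C_R(τ) = k₁C_{A0}/(k₂−k₁)·(e^(−k₁τ) − e^(−k₂τ)).
e^(−k₁τ) = e^(−0.411×6.66) = e^(−2.737) = 0.06475; e^(−k₂τ) = e^(−1.645) = 0.1930.
C_R = 0.411×4.01/(0.247−0.411) × (0.06475−0.1930) = (-10.05)×(-0.1283) = 1.289 mol/L.
Y_R = C_R/C_{A0} = 1.289/4.01 = 0.321.

0.321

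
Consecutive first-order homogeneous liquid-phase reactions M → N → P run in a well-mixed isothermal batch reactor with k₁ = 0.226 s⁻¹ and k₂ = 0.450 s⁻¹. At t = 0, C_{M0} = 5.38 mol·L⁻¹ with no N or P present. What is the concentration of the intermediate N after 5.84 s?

1.06 mol·L⁻¹

The intermediate concentration in a first-order A→B→C sequence is C_N = k₁C_{M0}(e^(−k₁t) − e^(−k₂t))/(k₂−k₁).
e^(−k₁t) = e^(−0.226×5.84) = e^(−1.320) = 0.2672; e^(−k₂t) = e^(−2.628) = 0.07222.
C_N = 0.226×5.38/(0.450−0.226) × (0.2672−0.07222) = 5.428×0.1950 = 1.058 mol·L⁻¹.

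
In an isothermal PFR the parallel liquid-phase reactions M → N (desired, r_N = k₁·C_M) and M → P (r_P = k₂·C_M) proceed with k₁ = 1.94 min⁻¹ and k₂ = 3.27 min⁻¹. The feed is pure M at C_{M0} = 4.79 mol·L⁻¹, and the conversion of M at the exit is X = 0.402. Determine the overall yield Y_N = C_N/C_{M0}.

0.150

C_M = C_{M0}(1−X) = 2.864 mol·L⁻¹.
Both paths are first order in M, so the instantaneous fraction to N is constant: dC_N/d(−C_M) = k₁/(k₁+k₂) = 0.3724.
C_N = 0.3724·(C_{M0}−C_M) = 0.3724×1.926 = 0.717 mol·L⁻¹.
Y_N = C_N/C_{M0} = 0.7170/4.79 = 0.150.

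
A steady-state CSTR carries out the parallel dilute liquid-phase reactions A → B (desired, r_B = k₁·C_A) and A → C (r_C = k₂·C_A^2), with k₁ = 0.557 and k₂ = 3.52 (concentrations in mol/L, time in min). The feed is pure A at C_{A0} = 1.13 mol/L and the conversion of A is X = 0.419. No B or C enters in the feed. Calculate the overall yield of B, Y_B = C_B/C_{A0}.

Exit C_A = C_{A0}(1−X) = 1.13×0.581 = 0.6565 mol/L.
A CSTR operates uniformly at the exit composition, giving r_B = 0.3657 and r_C = 1.517 (each k·C_A^n at C_A = 0.6565).
Fraction of consumed A going to B: r_B/(r_B+r_C) = 0.1942.
C_B = 0.1942·C_{A0}·X = 0.1942×1.13×0.419 = 0.0920 mol/L; Y_B = C_B/C_{A0} = 0.0814.

0.0814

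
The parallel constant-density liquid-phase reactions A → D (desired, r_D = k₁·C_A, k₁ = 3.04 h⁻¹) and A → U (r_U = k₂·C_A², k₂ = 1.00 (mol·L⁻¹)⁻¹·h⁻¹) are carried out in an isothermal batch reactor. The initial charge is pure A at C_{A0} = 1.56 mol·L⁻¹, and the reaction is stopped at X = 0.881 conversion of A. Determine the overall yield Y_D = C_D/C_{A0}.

0.692

C_A = C_{A0}(1−X) = 0.1856 mol·L⁻¹.
Along a PFR/batch, dC_D/dC_A = −r_D/(r_D+r_U) = −k₁/(k₁+k₂·C_A).
Integrating from C_{A0} to C_A: C_D = (3.04/1.00)·ln[(3.04+1.00·1.56)/(3.04+1.00·0.186)] = 3.040·ln(4.600/3.226) = 1.079 mol·L⁻¹.
Y_D = C_D/C_{A0} = 1.079/1.56 = 0.692.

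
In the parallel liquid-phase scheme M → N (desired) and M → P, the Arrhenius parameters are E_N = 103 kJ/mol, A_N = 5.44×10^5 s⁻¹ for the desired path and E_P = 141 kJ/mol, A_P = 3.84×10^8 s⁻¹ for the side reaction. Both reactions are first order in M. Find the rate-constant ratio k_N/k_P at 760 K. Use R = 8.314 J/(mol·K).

0.580

k_N/k_P = (A_N/A_P)·exp[−(E_N−E_P)/(RT)] = (A_N/A_P)·exp[(E_P−E_N)/(RT)].
(E_P−E_N)/(RT) = (141−103)×10³/(8.314×760) = 38000/6319 = 6.014.
k_N/k_P = (5.44×10^5/3.84×10^8)·exp(6.014) = 0.001417 × 409.1 = 0.580.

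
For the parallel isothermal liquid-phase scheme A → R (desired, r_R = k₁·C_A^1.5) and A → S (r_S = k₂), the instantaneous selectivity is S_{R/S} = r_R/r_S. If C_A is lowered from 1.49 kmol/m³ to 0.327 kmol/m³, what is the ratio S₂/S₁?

0.103

S_{R/S} = (k₁/k₂)·C_A^1.5, so S₂/S₁ = (C_{A,2}/C_{A,1})^1.5.
= (0.327/1.49)^1.5 = (0.2195)^1.5 = 0.103.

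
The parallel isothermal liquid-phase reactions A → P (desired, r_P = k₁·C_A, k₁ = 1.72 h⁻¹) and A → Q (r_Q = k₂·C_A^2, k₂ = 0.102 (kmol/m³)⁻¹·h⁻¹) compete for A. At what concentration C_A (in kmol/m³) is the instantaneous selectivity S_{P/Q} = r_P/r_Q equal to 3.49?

4.83 kmol/m³

S_{P/Q} = (k₁/k₂)·C_A⁻¹ ⇒ C_A = (S·k₂/k₁)^(-1).
= (3.49×0.102/1.72)^(-1) = (0.2070)^(-1) = 4.83 kmol/m³.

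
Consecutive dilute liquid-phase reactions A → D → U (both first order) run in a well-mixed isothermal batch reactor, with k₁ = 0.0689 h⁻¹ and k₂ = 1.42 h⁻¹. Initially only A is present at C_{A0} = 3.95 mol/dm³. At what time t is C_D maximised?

For first-order series the maximum of C_D occurs at t_opt = ln(k₂/k₁)/(k₂−k₁).
= ln(1.42/0.0689)/(1.42−0.0689) = ln(20.61)/1.351 = 3.026/1.351 = 2.24 h.

2.24 h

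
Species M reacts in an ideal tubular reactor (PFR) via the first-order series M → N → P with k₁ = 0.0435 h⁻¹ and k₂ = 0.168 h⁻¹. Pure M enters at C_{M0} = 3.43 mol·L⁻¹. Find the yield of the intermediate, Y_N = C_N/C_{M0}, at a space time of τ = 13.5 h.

The intermediate concentration in a first-order A→B→C sequence is C_N = k₁C_{M0}(e^(−k₁τ) − e^(−k₂τ))/(k₂−k₁).
e^(−k₁τ) = e^(−0.0435×13.5) = e^(−0.5872) = 0.5559; e^(−k₂τ) = e^(−2.268) = 0.1035.
C_N = 0.0435×3.43/(0.168−0.0435) × (0.5559−0.1035) = 1.198×0.4523 = 0.5421 mol·L⁻¹.
Y_N = C_N/C_{M0} = 0.5421/3.43 = 0.158.

0.158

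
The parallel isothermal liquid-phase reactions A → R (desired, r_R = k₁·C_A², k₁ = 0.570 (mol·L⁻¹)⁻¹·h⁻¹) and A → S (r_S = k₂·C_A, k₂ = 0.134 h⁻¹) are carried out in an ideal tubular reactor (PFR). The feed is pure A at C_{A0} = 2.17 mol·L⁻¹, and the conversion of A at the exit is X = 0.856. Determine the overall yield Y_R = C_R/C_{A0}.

C_A = C_{A0}(1−X) = 0.3125 mol·L⁻¹.
Along a PFR/batch, dC_S/dC_A = −r_S/(r_R+r_S) = −k₂/(k₂+k₁·C_A).
Integrating from C_{A0} to C_A: C_S = (0.134/0.570)·ln[(0.134+0.570·2.17)/(0.134+0.570·0.312)] = 0.2351·ln(1.371/0.3121) = 0.3479 mol·L⁻¹.
Then C_R = (C_{A0}−C_A) − C_S = 1.858 − 0.3479 = 1.510 mol·L⁻¹.
Y_R = C_R/C_{A0} = 1.510/2.17 = 0.696.

0.696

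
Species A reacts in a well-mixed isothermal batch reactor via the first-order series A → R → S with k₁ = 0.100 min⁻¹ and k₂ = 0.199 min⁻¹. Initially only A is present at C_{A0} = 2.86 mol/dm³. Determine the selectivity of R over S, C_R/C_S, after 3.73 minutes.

For first-order series with pure A initially, C_R(t) = k₁C_{A0}/(k₂−k₁)·(e^(−k₁t) − e^(−k₂t)).
e^(−k₁t) = e^(−0.100×3.73) = e^(−0.3730) = 0.6887; e^(−k₂t) = e^(−0.7423) = 0.4760.
C_R = 0.100×2.86/(0.199−0.100) × (0.6887−0.4760) = 2.889×0.2126 = 0.6143 mol/dm³.
C_A = C_{A0}e^(−k₁t) = 1.970 mol/dm³, so C_S = C_{A0}−C_A−C_R = 0.2761 mol/dm³; C_R/C_S = 2.22.

2.22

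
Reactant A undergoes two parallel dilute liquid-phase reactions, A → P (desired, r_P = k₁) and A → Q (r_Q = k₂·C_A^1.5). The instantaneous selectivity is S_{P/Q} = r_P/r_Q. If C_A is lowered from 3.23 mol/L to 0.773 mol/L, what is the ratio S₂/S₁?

8.54

S_{P/Q} = (k₁/k₂)·C_A^-1.5, so S₂/S₁ = (C_{A,2}/C_{A,1})^-1.5.
= (0.773/3.23)^(-1.5) = (0.2393)^(-1.5) = 8.54.
Selectivity toward P rises as C_A falls — low-concentration operation is favoured.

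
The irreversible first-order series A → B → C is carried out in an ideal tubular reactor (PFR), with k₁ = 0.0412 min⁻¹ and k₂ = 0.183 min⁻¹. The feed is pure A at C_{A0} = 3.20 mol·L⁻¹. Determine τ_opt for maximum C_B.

The intermediate peaks when r₁ = r₂, i.e. k₁e^(−k₁τ) = k₂e^(−k₂τ), giving τ_opt = ln(k₂/k₁)/(k₂−k₁).
= ln(0.183/0.0412)/(0.183−0.0412) = ln(4.442)/0.1418 = 1.491/0.1418 = 10.5 min.

10.5 min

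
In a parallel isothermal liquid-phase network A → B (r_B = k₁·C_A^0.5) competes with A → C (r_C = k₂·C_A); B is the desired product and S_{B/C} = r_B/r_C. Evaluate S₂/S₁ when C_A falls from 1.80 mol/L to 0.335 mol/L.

S_{B/C} = (k₁/k₂)·C_A^-0.5, so S₂/S₁ = (C_{A,2}/C_{A,1})^-0.5.
= (0.335/1.80)^(-0.5) = (0.1861)^(-0.5) = 2.32.

2.32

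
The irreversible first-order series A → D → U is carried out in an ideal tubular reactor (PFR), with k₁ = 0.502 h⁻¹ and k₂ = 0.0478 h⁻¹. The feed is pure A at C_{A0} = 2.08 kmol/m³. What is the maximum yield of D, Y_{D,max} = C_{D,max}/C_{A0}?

Evaluating C_D at τ_opt = ln(k₂/k₁)/(k₂−k₁) gives C_{D,max}/C_{A0} = (k₁/k₂)^[k₂/(k₂−k₁)].
= (0.502/0.0478)^(0.0478/(0.0478−0.502)) = (10.50)^(-0.1052) = 0.7808.

0.781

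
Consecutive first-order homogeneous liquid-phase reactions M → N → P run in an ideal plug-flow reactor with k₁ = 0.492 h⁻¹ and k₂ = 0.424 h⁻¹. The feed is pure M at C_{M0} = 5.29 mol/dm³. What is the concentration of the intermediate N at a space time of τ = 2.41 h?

2.08 mol/dm³

Solving the coupled first-order balances gives C_N(τ) = [k₁/(k₂−k₁)]·C_{M0}·(e^(−k₁τ) − e^(−k₂τ)).
e^(−k₁τ) = e^(−0.492×2.41) = e^(−1.186) = 0.3055; e^(−k₂τ) = e^(−1.022) = 0.3599.
C_N = 0.492×5.29/(0.424−0.492) × (0.3055−0.3599) = (-38.27)×(-0.05441) = 2.082 mol/dm³.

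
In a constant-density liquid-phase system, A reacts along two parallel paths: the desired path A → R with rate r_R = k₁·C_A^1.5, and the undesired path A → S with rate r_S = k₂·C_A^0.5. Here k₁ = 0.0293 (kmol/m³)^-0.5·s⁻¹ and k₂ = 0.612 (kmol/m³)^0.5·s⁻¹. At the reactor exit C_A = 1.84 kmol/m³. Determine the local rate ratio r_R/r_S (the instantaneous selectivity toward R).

S_{R/S} = r_R/r_S = (k₁·C_A^1.5)/(k₂·C_A^0.5) = (k₁/k₂)·C_A.
= (0.0293×1.840^1.5) / (0.612×1.840^0.5) = 0.07313/0.8302 = 0.0881.
Since the desired path is higher order in A, keeping C_A high (PFR or concentrated feed) favours R.

0.0881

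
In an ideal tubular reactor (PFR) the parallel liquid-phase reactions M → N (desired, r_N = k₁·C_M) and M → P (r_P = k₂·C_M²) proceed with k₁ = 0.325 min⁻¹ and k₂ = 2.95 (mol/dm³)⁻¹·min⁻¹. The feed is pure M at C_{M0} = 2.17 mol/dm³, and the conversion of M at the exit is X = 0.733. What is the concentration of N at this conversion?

C_M = C_{M0}(1−X) = 0.5794 mol/dm³.
Along a PFR/batch, dC_N/dC_M = −r_N/(r_N+r_P) = −k₁/(k₁+k₂·C_M).
Integrating from C_{M0} to C_M: C_N = (0.325/2.95)·ln[(0.325+2.95·2.17)/(0.325+2.95·0.579)] = 0.1102·ln(6.727/2.034) = 0.1318 mol/dm³.

0.132 mol/dm³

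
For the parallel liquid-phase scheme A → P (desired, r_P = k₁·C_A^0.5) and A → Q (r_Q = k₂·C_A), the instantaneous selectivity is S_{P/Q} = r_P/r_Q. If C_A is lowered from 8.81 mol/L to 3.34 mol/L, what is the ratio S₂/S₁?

S_{P/Q} = (k₁/k₂)·C_A^-0.5, so S₂/S₁ = (C_{A,2}/C_{A,1})^-0.5.
= (3.34/8.81)^(-0.5) = (0.3791)^(-0.5) = 1.62.
Selectivity toward P rises as C_A falls — low-concentration operation is favoured.

1.62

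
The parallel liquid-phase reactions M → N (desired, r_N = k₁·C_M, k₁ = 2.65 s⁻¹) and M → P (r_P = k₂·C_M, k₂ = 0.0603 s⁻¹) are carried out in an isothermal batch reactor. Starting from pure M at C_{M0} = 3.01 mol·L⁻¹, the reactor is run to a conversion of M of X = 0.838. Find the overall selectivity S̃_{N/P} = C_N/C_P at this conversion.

43.9

C_M = C_{M0}(1−X) = 0.4876 mol·L⁻¹.
Both paths are first order in M, so the instantaneous fraction to N is constant: dC_N/d(−C_M) = k₁/(k₁+k₂) = 0.9778.
C_N = 0.9778·(C_{M0}−C_M) = 0.9778×2.522 = 2.47 mol·L⁻¹.
C_P = (C_{M0}−C_M)−C_N = 0.05612 mol·L⁻¹; S̃_{N/P} = 2.466/0.05612 = 43.9.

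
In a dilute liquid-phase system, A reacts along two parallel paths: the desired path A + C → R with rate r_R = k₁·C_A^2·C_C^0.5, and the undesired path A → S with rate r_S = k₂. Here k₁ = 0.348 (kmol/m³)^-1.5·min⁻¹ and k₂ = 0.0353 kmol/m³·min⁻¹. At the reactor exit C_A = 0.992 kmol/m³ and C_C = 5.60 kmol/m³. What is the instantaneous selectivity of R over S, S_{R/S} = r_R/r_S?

23.0

S_{R/S} = r_R/r_S = (k₁·C_A^2·C_C^0.5)/(k₂) = (k₁/k₂)·C_A^2·C_C^0.5.
= (0.348×0.9920^2×5.600^0.5) / (0.0353) = 0.8104/0.03530 = 23.0.
Since the desired path is higher order in A, keeping C_A high (PFR or concentrated feed) favours R.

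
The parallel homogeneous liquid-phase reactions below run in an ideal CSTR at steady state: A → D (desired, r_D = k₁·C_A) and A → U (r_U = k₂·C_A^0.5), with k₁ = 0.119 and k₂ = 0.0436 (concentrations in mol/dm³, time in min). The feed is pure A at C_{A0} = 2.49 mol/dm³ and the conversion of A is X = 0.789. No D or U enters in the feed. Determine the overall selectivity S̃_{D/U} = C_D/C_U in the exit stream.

Exit C_A = C_{A0}(1−X) = 2.49×0.211 = 0.5254 mol/dm³.
A CSTR operates uniformly at the exit composition, giving r_D = 0.06252 and r_U = 0.03160 (each k·C_A^n at C_A = 0.5254).
Overall selectivity = C_D/C_U = r_Dτ/(r_Uτ) = r_D/r_U = 1.98.

1.98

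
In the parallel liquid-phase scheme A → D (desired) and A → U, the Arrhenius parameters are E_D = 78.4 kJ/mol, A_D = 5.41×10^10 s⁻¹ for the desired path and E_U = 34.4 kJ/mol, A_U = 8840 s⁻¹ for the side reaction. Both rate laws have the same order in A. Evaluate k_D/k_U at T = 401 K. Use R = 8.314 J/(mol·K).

k_D/k_U = (A_D/A_U)·exp[−(E_D−E_U)/(RT)] = (A_D/A_U)·exp[(E_U−E_D)/(RT)].
(E_U−E_D)/(RT) = (34.4−78.4)×10³/(8.314×401) = -44000/3334 = -13.20.
k_D/k_U = (5.41×10^10/8840)·exp(-13.20) = 6.120×10^6 × 1.855×10^-6 = 11.4.
Since E_D > E_U, raising the temperature improves selectivity toward D.

11.4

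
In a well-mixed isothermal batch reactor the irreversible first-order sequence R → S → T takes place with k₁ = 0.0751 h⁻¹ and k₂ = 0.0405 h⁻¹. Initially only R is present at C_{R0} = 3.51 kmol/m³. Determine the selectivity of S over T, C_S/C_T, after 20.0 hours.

1.63

For first-order series with pure R initially, C_S(t) = k₁C_{R0}/(k₂−k₁)·(e^(−k₁t) − e^(−k₂t)).
e^(−k₁t) = e^(−0.0751×20.0) = e^(−1.502) = 0.2227; e^(−k₂t) = e^(−0.8100) = 0.4449.
C_S = 0.0751×3.51/(0.0405−0.0751) × (0.2227−0.4449) = (-7.619)×(-0.2222) = 1.693 kmol/m³.
C_R = C_{R0}e^(−k₁t) = 0.7816 kmol/m³, so C_T = C_{R0}−C_R−C_S = 1.036 kmol/m³; C_S/C_T = 1.63.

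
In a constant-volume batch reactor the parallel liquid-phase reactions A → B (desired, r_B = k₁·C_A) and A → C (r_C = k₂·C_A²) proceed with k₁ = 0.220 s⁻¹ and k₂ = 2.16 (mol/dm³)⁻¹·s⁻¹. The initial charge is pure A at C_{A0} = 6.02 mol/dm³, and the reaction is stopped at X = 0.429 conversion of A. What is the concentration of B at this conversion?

C_A = C_{A0}(1−X) = 3.437 mol/dm³.
Along a PFR/batch, dC_B/dC_A = −r_B/(r_B+r_C) = −k₁/(k₁+k₂·C_A).
Integrating from C_{A0} to C_A: C_B = (0.220/2.16)·ln[(0.220+2.16·6.02)/(0.220+2.16·3.44)] = 0.1019·ln(13.22/7.645) = 0.05581 mol/dm³.

0.0558 mol/dm³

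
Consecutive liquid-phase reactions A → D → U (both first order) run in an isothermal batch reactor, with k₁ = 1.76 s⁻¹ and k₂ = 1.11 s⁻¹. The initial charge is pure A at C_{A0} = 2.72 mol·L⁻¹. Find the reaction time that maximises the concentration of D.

Setting dC_D/dt = 0 gives t_opt = ln(k₂/k₁)/(k₂−k₁).
= ln(1.11/1.76)/(1.11−1.76) = ln(0.6307)/-0.6500 = -0.4610/-0.6500 = 0.709 s.

0.709 s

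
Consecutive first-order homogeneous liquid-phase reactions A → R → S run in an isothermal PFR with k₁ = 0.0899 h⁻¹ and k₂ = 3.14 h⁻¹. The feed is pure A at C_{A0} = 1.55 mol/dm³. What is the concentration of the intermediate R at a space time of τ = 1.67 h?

For first-order series with pure A initially, C_R(τ) = k₁C_{A0}/(k₂−k₁)·(e^(−k₁τ) − e^(−k₂τ)).
e^(−k₁τ) = e^(−0.0899×1.67) = e^(−0.1501) = 0.8606; e^(−k₂τ) = e^(−5.244) = 0.005280.
C_R = 0.0899×1.55/(3.14−0.0899) × (0.8606−0.005280) = 0.04569×0.8553 = 0.03908 mol/dm³.

0.0391 mol/dm³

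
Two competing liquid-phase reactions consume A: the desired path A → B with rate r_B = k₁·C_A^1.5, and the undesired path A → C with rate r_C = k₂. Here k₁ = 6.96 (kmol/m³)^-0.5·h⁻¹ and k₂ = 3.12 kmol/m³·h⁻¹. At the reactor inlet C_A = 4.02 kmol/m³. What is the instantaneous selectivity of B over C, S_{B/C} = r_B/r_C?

18.0

S_{B/C} = r_B/r_C = (k₁·C_A^1.5)/(k₂) = (k₁/k₂)·C_A^1.5.
= (6.96×4.020^1.5) / (3.12) = 56.10/3.120 = 18.0.
Since the desired path is higher order in A, keeping C_A high (PFR or concentrated feed) favours B.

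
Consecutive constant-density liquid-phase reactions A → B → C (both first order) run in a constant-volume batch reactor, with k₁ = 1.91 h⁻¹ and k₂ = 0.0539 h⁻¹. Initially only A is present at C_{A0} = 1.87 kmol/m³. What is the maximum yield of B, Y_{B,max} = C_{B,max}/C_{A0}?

For a first-order series the maximum intermediate yield is C_{B,max}/C_{A0} = (k₁/k₂)^[k₂/(k₂−k₁)].
= (1.91/0.0539)^(0.0539/(0.0539−1.91)) = (35.44)^(-0.02904) = 0.9016.

0.902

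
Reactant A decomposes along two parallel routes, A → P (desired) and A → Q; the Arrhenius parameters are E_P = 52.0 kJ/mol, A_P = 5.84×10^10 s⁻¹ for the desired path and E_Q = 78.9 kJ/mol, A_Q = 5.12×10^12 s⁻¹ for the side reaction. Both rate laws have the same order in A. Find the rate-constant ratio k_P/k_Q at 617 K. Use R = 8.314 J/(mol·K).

2.16

With equal orders, S_{P/Q} = k_P/k_Q = (A_P/A_Q)·exp[(E_Q−E_P)/(RT)].
(E_Q−E_P)/(RT) = (78.9−52.0)×10³/(8.314×617) = 26900/5130 = 5.244.
k_P/k_Q = (5.84×10^10/5.12×10^12)·exp(5.244) = 0.01141 × 189.4 = 2.16.
Since E_P < E_Q, lowering the temperature improves selectivity toward P.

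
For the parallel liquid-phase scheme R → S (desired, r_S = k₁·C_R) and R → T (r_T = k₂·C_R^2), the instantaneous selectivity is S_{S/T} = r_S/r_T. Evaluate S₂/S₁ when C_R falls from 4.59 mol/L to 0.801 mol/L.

S_{S/T} = (k₁/k₂)·C_R⁻¹, so S₂/S₁ = (C_{R,2}/C_{R,1})⁻¹.
= 4.59/0.801 = 5.73.

5.73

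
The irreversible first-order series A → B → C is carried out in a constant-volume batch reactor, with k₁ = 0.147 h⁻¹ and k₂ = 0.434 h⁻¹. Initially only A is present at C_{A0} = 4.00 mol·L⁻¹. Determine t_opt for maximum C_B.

The intermediate peaks when r₁ = r₂, i.e. k₁e^(−k₁t) = k₂e^(−k₂t), giving t_opt = ln(k₂/k₁)/(k₂−k₁).
= ln(0.434/0.147)/(0.434−0.147) = ln(2.952)/0.2870 = 1.083/0.2870 = 3.77 h.

3.77 h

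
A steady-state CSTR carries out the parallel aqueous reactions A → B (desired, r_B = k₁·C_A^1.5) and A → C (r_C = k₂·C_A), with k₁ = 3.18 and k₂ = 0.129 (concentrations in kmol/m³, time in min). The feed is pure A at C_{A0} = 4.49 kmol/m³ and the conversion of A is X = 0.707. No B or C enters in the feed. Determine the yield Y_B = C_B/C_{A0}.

0.683

Exit C_A = C_{A0}(1−X) = 4.49×0.293 = 1.316 kmol/m³.
A CSTR operates uniformly at the exit composition, giving r_B = 4.798 and r_C = 0.1697 (each k·C_A^n at C_A = 1.316).
Fraction of consumed A going to B: r_B/(r_B+r_C) = 0.9658.
C_B = 0.9658·C_{A0}·X = 0.9658×4.49×0.707 = 3.07 kmol/m³; Y_B = C_B/C_{A0} = 0.683.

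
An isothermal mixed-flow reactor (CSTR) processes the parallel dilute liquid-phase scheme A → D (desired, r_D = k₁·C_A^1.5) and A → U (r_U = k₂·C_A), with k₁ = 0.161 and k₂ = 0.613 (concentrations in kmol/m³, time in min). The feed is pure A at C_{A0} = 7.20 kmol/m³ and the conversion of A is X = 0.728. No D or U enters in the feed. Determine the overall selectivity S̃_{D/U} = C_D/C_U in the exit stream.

0.368

Exit C_A = C_{A0}(1−X) = 7.20×0.272 = 1.958 kmol/m³.
In a CSTR the entire volume is at exit conditions, so r_D = 0.161×1.958^1.5 = 0.4412 and r_U = 0.613×1.958 = 1.200.
Overall selectivity = C_D/C_U = r_Dτ/(r_Uτ) = r_D/r_U = 0.368.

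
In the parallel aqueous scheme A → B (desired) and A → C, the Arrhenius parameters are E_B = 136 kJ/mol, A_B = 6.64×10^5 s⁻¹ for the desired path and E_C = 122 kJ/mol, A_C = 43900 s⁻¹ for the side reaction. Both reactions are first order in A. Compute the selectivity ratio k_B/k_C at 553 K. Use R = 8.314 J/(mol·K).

Since both paths have the same order in A, the concentration cancels and S_{B/C} = k_B/k_C = (A_B/A_C)·exp[(E_C−E_B)/(RT)].
(E_C−E_B)/(RT) = (122−136)×10³/(8.314×553) = -14000/4598 = -3.045.
k_B/k_C = (6.64×10^5/43900)·exp(-3.045) = 15.13 × 0.04759 = 0.720.
Since E_B > E_C, raising the temperature improves selectivity toward B.

0.720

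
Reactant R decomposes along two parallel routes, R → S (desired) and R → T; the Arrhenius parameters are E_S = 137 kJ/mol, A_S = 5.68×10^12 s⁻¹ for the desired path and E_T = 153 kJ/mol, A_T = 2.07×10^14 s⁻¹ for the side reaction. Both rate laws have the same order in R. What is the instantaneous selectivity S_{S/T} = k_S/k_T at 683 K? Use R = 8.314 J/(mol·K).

0.459

With equal orders, S_{S/T} = k_S/k_T = (A_S/A_T)·exp[(E_T−E_S)/(RT)].
(E_T−E_S)/(RT) = (153−137)×10³/(8.314×683) = 16000/5678 = 2.818.
k_S/k_T = (5.68×10^12/2.07×10^14)·exp(2.818) = 0.02744 × 16.74 = 0.459.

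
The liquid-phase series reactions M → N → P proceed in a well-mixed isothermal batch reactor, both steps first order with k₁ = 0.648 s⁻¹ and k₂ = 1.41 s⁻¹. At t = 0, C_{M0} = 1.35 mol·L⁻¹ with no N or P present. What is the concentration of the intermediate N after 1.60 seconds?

The intermediate concentration in a first-order A→B→C sequence is C_N = k₁C_{M0}(e^(−k₁t) − e^(−k₂t))/(k₂−k₁).
e^(−k₁t) = e^(−0.648×1.60) = e^(−1.037) = 0.3546; e^(−k₂t) = e^(−2.256) = 0.1048.
C_N = 0.648×1.35/(1.41−0.648) × (0.3546−0.1048) = 1.148×0.2498 = 0.2868 mol·L⁻¹.

0.287 mol·L⁻¹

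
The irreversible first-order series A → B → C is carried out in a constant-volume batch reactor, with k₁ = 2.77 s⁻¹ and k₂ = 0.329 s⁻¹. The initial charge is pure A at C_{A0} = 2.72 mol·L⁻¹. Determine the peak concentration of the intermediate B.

For a first-order series the maximum intermediate yield is C_{B,max}/C_{A0} = (k₁/k₂)^[k₂/(k₂−k₁)].
= (2.77/0.329)^(0.329/(0.329−2.77)) = (8.419)^(-0.1348) = 0.7504.
C_{B,max} = 0.7504×2.72 = 2.04 mol·L⁻¹.

2.04 mol·L⁻¹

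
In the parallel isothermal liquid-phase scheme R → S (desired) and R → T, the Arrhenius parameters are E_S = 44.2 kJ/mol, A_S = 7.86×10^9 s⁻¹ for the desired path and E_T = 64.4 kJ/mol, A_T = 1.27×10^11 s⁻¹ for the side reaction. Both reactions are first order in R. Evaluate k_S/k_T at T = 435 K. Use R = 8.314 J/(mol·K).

16.5

Since both paths have the same order in R, the concentration cancels and S_{S/T} = k_S/k_T = (A_S/A_T)·exp[(E_T−E_S)/(RT)].
(E_T−E_S)/(RT) = (64.4−44.2)×10³/(8.314×435) = 20200/3617 = 5.585.
k_S/k_T = (7.86×10^9/1.27×10^11)·exp(5.585) = 0.06189 × 266.5 = 16.5.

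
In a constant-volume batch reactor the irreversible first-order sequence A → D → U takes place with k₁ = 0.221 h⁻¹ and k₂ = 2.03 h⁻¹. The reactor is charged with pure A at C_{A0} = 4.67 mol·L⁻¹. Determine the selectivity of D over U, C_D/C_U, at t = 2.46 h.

For first-order series with pure A initially, C_D(t) = k₁C_{A0}/(k₂−k₁)·(e^(−k₁t) − e^(−k₂t)).
e^(−k₁t) = e^(−0.221×2.46) = e^(−0.5437) = 0.5806; e^(−k₂t) = e^(−4.994) = 0.006780.
C_D = 0.221×4.67/(2.03−0.221) × (0.5806−0.006780) = 0.5705×0.5738 = 0.3274 mol·L⁻¹.
C_A = C_{A0}e^(−k₁t) = 2.711 mol·L⁻¹, so C_U = C_{A0}−C_A−C_D = 1.631 mol·L⁻¹; C_D/C_U = 0.201.

0.201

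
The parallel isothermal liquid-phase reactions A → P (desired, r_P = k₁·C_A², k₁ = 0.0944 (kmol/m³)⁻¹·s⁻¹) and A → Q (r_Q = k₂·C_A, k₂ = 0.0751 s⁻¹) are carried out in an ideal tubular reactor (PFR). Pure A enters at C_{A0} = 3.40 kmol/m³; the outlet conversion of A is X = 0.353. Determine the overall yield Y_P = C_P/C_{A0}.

0.274

C_A = C_{A0}(1−X) = 2.200 kmol/m³.
Along a PFR/batch, dC_Q/dC_A = −r_Q/(r_P+r_Q) = −k₂/(k₂+k₁·C_A).
Integrating from C_{A0} to C_A: C_Q = (0.0751/0.0944)·ln[(0.0751+0.0944·3.40)/(0.0751+0.0944·2.20)] = 0.7956·ln(0.3961/0.2828) = 0.2681 kmol/m³.
Then C_P = (C_{A0}−C_A) − C_Q = 1.200 − 0.2681 = 0.9321 kmol/m³.
Y_P = C_P/C_{A0} = 0.9321/3.40 = 0.274.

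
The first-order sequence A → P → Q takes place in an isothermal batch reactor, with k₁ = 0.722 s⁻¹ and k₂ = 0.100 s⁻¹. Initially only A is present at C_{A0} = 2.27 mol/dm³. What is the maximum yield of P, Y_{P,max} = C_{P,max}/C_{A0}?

At the optimum, C_{P,max}/C_{A0} = (k₁/k₂)^[k₂/(k₂−k₁)].
= (0.722/0.100)^(0.100/(0.100−0.722)) = (7.220)^(-0.1608) = 0.7277.

0.728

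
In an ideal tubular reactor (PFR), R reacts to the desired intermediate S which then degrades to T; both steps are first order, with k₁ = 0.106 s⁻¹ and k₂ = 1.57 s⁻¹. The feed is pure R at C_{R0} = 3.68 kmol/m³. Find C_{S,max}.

0.204 kmol/m³

Evaluating C_S at τ_opt = ln(k₂/k₁)/(k₂−k₁) gives C_{S,max}/C_{R0} = (k₁/k₂)^[k₂/(k₂−k₁)].
= (0.106/1.57)^(1.57/(1.57−0.106)) = (0.06752)^(1.072) = 0.05555.
C_{S,max} = 0.05555×3.68 = 0.204 kmol/m³.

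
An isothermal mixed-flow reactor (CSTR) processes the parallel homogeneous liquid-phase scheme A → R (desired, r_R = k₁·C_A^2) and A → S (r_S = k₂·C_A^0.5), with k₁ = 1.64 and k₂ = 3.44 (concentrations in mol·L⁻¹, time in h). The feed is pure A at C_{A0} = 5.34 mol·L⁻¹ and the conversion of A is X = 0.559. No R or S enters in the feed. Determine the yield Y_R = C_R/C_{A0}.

Exit C_A = C_{A0}(1−X) = 5.34×0.441 = 2.355 mol·L⁻¹.
A CSTR operates uniformly at the exit composition, giving r_R = 9.095 and r_S = 5.279 (each k·C_A^n at C_A = 2.355).
Fraction of consumed A going to R: r_R/(r_R+r_S) = 0.6327.
C_R = 0.6327·C_{A0}·X = 0.6327×5.34×0.559 = 1.89 mol·L⁻¹; Y_R = C_R/C_{A0} = 0.354.

0.354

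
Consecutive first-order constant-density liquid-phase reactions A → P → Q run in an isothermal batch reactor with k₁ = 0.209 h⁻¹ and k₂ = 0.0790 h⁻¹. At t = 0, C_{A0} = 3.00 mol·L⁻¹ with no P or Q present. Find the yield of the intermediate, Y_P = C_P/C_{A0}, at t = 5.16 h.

Solving the coupled first-order balances gives C_P(t) = [k₁/(k₂−k₁)]·C_{A0}·(e^(−k₁t) − e^(−k₂t)).
e^(−k₁t) = e^(−0.209×5.16) = e^(−1.078) = 0.3401; e^(−k₂t) = e^(−0.4076) = 0.6652.
C_P = 0.209×3.00/(0.0790−0.209) × (0.3401−0.6652) = (-4.823)×(-0.3251) = 1.568 mol·L⁻¹.
Y_P = C_P/C_{A0} = 1.568/3.00 = 0.523.

0.523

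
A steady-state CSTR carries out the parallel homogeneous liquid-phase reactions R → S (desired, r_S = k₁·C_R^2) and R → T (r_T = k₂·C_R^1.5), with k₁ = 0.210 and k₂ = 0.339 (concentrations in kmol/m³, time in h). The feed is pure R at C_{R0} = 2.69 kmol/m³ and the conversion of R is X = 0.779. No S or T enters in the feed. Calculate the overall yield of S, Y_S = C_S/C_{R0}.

Exit C_R = C_{R0}(1−X) = 2.69×0.221 = 0.5945 kmol/m³.
In a CSTR the entire volume is at exit conditions, so r_S = 0.210×0.5945^2 = 0.07422 and r_T = 0.339×0.5945^1.5 = 0.1554.
Fraction of consumed R going to S: r_S/(r_S+r_T) = 0.3232.
C_S = 0.3232·C_{R0}·X = 0.3232×2.69×0.779 = 0.677 kmol/m³; Y_S = C_S/C_{R0} = 0.252.

0.252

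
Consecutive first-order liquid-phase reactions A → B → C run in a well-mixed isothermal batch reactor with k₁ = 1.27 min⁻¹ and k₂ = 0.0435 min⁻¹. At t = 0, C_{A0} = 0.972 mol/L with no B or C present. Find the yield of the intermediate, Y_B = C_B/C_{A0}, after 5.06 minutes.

Solving the coupled first-order balances gives C_B(t) = [k₁/(k₂−k₁)]·C_{A0}·(e^(−k₁t) − e^(−k₂t)).
e^(−k₁t) = e^(−1.27×5.06) = e^(−6.426) = 0.001619; e^(−k₂t) = e^(−0.2201) = 0.8024.
C_B = 1.27×0.972/(0.0435−1.27) × (0.001619−0.8024) = (-1.006)×(-0.8008) = 0.8060 mol/L.
Y_B = C_B/C_{A0} = 0.8060/0.972 = 0.829.

0.829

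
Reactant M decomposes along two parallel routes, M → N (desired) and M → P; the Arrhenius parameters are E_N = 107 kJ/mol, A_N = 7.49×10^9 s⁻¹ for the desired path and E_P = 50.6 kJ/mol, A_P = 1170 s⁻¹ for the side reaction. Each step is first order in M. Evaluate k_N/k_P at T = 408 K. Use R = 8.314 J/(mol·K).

0.385

k_N/k_P = (A_N/A_P)·exp[−(E_N−E_P)/(RT)] = (A_N/A_P)·exp[(E_P−E_N)/(RT)].
(E_P−E_N)/(RT) = (50.6−107)×10³/(8.314×408) = -56400/3392 = -16.63.
k_N/k_P = (7.49×10^9/1170)·exp(-16.63) = 6.402×10^6 × 6.013×10^-8 = 0.385.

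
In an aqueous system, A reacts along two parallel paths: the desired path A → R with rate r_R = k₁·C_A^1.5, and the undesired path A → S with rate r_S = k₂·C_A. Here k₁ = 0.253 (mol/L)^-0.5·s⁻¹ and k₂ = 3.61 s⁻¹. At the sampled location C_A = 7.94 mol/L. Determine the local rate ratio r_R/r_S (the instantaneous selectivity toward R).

0.197

S_{R/S} = r_R/r_S = (k₁·C_A^1.5)/(k₂·C_A) = (k₁/k₂)·C_A^0.5.
= (0.253×7.940^1.5) / (3.61×7.940) = 5.660/28.66 = 0.197.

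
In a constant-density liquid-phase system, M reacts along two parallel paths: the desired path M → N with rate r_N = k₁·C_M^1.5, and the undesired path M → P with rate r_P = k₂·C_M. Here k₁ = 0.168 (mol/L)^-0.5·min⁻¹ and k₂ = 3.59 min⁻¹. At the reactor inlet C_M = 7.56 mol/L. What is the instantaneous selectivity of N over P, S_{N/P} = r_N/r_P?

0.129

S_{N/P} = r_N/r_P = (k₁·C_M^1.5)/(k₂·C_M) = (k₁/k₂)·C_M^0.5.
= (0.168×7.560^1.5) / (3.59×7.560) = 3.492/27.14 = 0.129.
Since the desired path is higher order in M, keeping C_M high (PFR or concentrated feed) favours N.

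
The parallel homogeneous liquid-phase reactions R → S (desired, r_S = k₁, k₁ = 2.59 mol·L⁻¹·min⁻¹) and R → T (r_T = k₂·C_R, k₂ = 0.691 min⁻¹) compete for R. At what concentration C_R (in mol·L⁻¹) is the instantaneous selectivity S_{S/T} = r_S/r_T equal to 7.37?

S_{S/T} = (k₁/k₂)·C_R⁻¹ ⇒ C_R = (S·k₂/k₁)^(-1).
= (7.37×0.691/2.59)^(-1) = (1.966)^(-1) = 0.509 mol·L⁻¹.

0.509 mol·L⁻¹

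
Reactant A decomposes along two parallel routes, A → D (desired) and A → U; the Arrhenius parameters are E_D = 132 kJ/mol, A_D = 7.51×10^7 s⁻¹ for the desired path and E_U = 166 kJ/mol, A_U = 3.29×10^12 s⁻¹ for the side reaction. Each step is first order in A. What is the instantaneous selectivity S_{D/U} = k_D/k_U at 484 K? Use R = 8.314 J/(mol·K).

With equal orders, S_{D/U} = k_D/k_U = (A_D/A_U)·exp[(E_U−E_D)/(RT)].
(E_U−E_D)/(RT) = (166−132)×10³/(8.314×484) = 34000/4024 = 8.449.
k_D/k_U = (7.51×10^7/3.29×10^12)·exp(8.449) = 2.283×10^-5 × 4672 = 0.107.

0.107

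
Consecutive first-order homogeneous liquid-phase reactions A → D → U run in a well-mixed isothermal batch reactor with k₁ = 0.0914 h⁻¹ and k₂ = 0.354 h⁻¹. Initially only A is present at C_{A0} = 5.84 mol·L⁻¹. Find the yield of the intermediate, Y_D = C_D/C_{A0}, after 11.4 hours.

The intermediate concentration in a first-order A→B→C sequence is C_D = k₁C_{A0}(e^(−k₁t) − e^(−k₂t))/(k₂−k₁).
e^(−k₁t) = e^(−0.0914×11.4) = e^(−1.042) = 0.3528; e^(−k₂t) = e^(−4.036) = 0.01768.
C_D = 0.0914×5.84/(0.354−0.0914) × (0.3528−0.01768) = 2.033×0.3351 = 0.6811 mol·L⁻¹.
Y_D = C_D/C_{A0} = 0.6811/5.84 = 0.117.

0.117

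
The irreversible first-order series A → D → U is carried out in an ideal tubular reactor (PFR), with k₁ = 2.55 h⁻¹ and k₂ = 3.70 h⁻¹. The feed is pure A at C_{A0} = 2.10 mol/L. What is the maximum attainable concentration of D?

0.634 mol/L

Evaluating C_D at τ_opt = ln(k₂/k₁)/(k₂−k₁) gives C_{D,max}/C_{A0} = (k₁/k₂)^[k₂/(k₂−k₁)].
= (2.55/3.70)^(3.70/(3.70−2.55)) = (0.6892)^(3.217) = 0.3019.
C_{D,max} = 0.3019×2.10 = 0.634 mol/L.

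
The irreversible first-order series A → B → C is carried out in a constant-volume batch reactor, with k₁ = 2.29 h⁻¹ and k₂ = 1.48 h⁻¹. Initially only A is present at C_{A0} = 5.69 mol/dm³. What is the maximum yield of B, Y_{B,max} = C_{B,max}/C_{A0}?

For a first-order series the maximum intermediate yield is C_{B,max}/C_{A0} = (k₁/k₂)^[k₂/(k₂−k₁)].
= (2.29/1.48)^(1.48/(1.48−2.29)) = (1.547)^(-1.827) = 0.4504.

0.450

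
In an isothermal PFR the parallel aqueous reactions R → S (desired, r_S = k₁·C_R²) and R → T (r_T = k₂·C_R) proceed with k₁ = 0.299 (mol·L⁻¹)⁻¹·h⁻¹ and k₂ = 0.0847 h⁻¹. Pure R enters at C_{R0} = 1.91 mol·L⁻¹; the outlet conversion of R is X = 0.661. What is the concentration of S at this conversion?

C_R = C_{R0}(1−X) = 0.6475 mol·L⁻¹.
Along a PFR/batch, dC_T/dC_R = −r_T/(r_S+r_T) = −k₂/(k₂+k₁·C_R).
Integrating from C_{R0} to C_R: C_T = (0.0847/0.299)·ln[(0.0847+0.299·1.91)/(0.0847+0.299·0.647)] = 0.2833·ln(0.6558/0.2783) = 0.2428 mol·L⁻¹.
Then C_S = (C_{R0}−C_R) − C_T = 1.263 − 0.2428 = 1.020 mol·L⁻¹.

1.02 mol·L⁻¹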